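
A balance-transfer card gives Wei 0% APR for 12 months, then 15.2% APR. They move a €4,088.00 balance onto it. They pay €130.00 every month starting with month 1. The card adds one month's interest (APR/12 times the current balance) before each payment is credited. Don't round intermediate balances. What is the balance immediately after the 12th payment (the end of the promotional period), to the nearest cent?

€2,528.00

Promo months 1–12 at r₀ = 0%/12 = 0; months 13+ at r₁ = 15.2%/12 = 0.0126667.
After month 12 (no interest yet): B = €4,088.00 − 12·€130.00 = €2,528.00.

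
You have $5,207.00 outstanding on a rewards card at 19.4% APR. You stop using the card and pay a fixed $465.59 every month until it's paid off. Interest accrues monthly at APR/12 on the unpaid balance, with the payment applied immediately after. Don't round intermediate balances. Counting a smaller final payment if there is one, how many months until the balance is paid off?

13 months

Monthly rate r = 19.4%/12 = 1.61667% = 0.0161667.
Recurrence: B ← B·(1+r) − $465.59.
Month 1: interest $84.18; balance after payment $4,825.59.
Month 2: interest $78.01; balance after payment $4,438.01.
Closed form: n = −ln(1 − rB₀/P)/ln(1+r) = −ln(0.8192)/ln(1.01617) ≈ 12.435, so the balance reaches zero during payment 13.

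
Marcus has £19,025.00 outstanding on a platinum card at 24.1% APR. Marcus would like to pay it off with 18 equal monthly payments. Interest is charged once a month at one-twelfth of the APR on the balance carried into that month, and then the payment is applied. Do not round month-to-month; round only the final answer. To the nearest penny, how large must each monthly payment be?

£1,269.94

Monthly rate r = 24.1%/12 = 2.00833% = 0.0200833.
Level-payment amortization: P = B₀·r / (1 − (1+r)^(−n)) = 19025.00·0.0200833 / (1 − 1.02008^(−18)).
Denominator 1 − (1+r)^(−18) = 0.300869472.
P = 382.085 / 0.300869472 ≈ 1269.94.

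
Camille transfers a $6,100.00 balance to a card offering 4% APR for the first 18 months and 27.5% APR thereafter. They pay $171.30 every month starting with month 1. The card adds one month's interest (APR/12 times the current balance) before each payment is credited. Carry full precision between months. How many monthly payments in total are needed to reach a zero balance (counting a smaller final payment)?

Promo months 1–18 at r₀ = 4%/12 = 0.00333333; months 19+ at r₁ = 27.5%/12 = 0.0229167.
After month 18: iterate B ← B·(1+r₀) − $171.30 for 18 months → $3,304.22.
Then at r₁ with $171.30/mo: n₂ = −ln(1 − r₁·B/P)/ln(1+r₁) ≈ 25.75 → 26 more payments.

44 months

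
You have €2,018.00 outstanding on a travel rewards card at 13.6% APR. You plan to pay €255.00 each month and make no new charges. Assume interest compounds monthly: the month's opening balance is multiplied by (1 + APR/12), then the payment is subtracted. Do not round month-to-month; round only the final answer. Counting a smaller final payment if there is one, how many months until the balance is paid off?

9 months

Monthly rate r = 13.6%/12 = 1.13333% = 0.0113333.
Recurrence: B ← B·(1+r) − €255.00.
Month 1: interest €22.87; balance after payment €1,785.87.
Month 2: interest €20.24; balance after payment €1,551.11.
Closed form: n = −ln(1 − rB₀/P)/ln(1+r) = −ln(0.91031)/ln(1.01133) ≈ 8.338, so the balance reaches zero during payment 9.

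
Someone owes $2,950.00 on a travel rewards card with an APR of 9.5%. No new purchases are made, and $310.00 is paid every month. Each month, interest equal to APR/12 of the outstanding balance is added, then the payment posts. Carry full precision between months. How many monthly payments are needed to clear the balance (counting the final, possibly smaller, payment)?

Monthly rate r = 9.5%/12 = 0.791667% = 0.00791667.
Recurrence: B ← B·(1+r) − $310.00.
Month 1: interest $23.35; balance after payment $2,663.35.
Month 2: interest $21.08; balance after payment $2,374.44.
Closed form: n = −ln(1 − rB₀/P)/ln(1+r) = −ln(0.92466)/ln(1.00792) ≈ 9.933, so the balance reaches zero during payment 10.

10 payments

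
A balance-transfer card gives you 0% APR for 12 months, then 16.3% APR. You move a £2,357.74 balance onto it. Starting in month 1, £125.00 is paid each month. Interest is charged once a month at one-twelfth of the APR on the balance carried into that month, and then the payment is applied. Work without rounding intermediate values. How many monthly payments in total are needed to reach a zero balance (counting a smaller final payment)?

20 months

Promo months 1–12 at r₀ = 0%/12 = 0; months 13+ at r₁ = 16.3%/12 = 0.0135833.
After month 12 (no interest yet): B = £2,357.74 − 12·£125.00 = £857.74.
Then at r₁ with £125.00/mo: n₂ = −ln(1 − r₁·B/P)/ln(1+r₁) ≈ 7.25 → 8 more payments.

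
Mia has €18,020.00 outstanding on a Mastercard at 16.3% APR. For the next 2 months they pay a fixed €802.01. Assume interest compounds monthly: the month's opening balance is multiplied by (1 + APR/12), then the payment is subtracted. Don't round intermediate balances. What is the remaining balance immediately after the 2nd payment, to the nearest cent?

€16,897.95

Monthly rate r = 16.3%/12 = 1.35833% = 0.0135833.
Each month: B ← B·(1+r) − €802.01.
Month 1: interest €244.77; balance after payment €17,462.76.
Month 2: interest €237.20; balance after payment €16,897.95.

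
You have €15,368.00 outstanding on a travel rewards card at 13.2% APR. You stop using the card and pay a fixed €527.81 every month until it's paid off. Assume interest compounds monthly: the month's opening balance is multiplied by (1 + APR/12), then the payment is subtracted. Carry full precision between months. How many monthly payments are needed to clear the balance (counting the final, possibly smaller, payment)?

Monthly rate r = 13.2%/12 = 1.1% = 0.011.
Recurrence: B ← B·(1+r) − €527.81.
Month 1: interest €169.05; balance after payment €15,009.24.
Month 2: interest €165.10; balance after payment €14,646.53.
Closed form: n = −ln(1 − rB₀/P)/ln(1+r) = −ln(0.67972)/ln(1.011) ≈ 35.291, so the balance reaches zero during payment 36.

36 payments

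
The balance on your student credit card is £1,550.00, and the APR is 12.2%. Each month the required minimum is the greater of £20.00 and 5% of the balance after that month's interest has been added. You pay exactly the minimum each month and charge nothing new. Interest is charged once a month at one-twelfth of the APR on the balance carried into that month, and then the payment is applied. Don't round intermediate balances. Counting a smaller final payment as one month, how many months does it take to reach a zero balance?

Monthly rate r = 12.2%/12 = 1.01667% = 0.0101667.
While 5% of the post-interest balance exceeds £20.00, each month B ← (B·(1+r))·(1 − 0.05), i.e. B shrinks by the factor (1+r)·0.95 = 0.95966.
This holds for months 1–34. Entering month 35 the balance is £382.21; 5% of the post-interest balance is now below £20.00, so the flat £20.00 minimum applies from here.
From month 35 a fixed £20.00 at rate r clears £382.21 in 22 more payments. Total: 34 + 22 = 56 months.

56 months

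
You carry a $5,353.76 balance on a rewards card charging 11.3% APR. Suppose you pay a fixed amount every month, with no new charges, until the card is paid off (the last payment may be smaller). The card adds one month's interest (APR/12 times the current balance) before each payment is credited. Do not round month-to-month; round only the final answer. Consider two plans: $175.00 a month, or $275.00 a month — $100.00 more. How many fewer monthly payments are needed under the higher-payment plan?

15 fewer payments

Monthly rate r = 11.3%/12 = 0.941667% = 0.00941667.
At $175.00/mo: n = ⌈−ln(1 − rB₀/P)/ln(1+r)⌉ = 37 payments (last $44.60); total interest = total paid − $5,353.76 = $990.84.
At $275.00/mo: 22 payments (last $167.26); total interest $588.50.
Payments saved = 37 − 22 = 15.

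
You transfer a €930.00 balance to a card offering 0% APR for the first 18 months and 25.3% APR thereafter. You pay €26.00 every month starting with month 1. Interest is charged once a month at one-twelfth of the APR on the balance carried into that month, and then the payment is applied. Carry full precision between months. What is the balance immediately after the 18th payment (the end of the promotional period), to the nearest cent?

Promo months 1–18 at r₀ = 0%/12 = 0; months 19+ at r₁ = 25.3%/12 = 0.0210833.
After month 18 (no interest yet): B = €930.00 − 18·€26.00 = €462.00.

€462.00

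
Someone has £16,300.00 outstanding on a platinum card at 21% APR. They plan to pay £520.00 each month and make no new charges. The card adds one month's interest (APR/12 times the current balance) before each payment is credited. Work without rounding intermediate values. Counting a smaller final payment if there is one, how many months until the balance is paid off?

Monthly rate r = 21%/12 = 1.75% = 0.0175.
Recurrence: B ← B·(1+r) − £520.00.
Month 1: interest £285.25; balance after payment £16,065.25.
Month 2: interest £281.14; balance after payment £15,826.39.
Closed form: n = −ln(1 − rB₀/P)/ln(1+r) = −ln(0.45144)/ln(1.0175) ≈ 45.843, so the balance reaches zero during payment 46.

46 months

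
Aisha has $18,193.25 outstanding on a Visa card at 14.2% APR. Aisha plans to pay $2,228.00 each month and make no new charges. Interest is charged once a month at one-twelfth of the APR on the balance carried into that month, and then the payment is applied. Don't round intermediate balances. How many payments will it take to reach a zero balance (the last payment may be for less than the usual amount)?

Monthly rate r = 14.2%/12 = 1.18333% = 0.0118333.
Recurrence: B ← B·(1+r) − $2,228.00.
Month 1: interest $215.29; balance after payment $16,180.54.
Month 2: interest $191.47; balance after payment $14,144.01.
Closed form: n = −ln(1 − rB₀/P)/ln(1+r) = −ln(0.90337)/ln(1.01183) ≈ 8.638, so the balance reaches zero during payment 9.

9 payments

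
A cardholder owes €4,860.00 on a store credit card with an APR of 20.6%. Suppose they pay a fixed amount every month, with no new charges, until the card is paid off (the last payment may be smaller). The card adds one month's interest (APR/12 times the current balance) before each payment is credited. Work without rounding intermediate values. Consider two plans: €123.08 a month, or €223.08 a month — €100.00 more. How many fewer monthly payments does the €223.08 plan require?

39 fewer payments

Monthly rate r = 20.6%/12 = 1.71667% = 0.0171667.
At €123.08/mo: n = ⌈−ln(1 − rB₀/P)/ln(1+r)⌉ = 67 payments (last €67.93); total interest = total paid − €4,860.00 = €3,331.21.
At €223.08/mo: 28 payments (last €116.13); total interest €1,279.29.
Payments saved = 67 − 28 = 39.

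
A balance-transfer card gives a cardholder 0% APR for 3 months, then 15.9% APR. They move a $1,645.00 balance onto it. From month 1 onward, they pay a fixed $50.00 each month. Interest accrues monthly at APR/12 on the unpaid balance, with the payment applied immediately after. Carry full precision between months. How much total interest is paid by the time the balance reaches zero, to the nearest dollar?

$421

Promo months 1–3 at r₀ = 0%/12 = 0; months 4+ at r₁ = 15.9%/12 = 0.01325.
After month 3 (no interest yet): B = $1,645.00 − 3·$50.00 = $1,495.00.
Then at r₁ with $50.00/mo: n₂ = −ln(1 − r₁·B/P)/ln(1+r₁) ≈ 38.32 → 39 more payments.
Total paid = 41·$50.00 + $16.32 = $2,066.32; interest = $2,066.32 − $1,645.00 = $421.32.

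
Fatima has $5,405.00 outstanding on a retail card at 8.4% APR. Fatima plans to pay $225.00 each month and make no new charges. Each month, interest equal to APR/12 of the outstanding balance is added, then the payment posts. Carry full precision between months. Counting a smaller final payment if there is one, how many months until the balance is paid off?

27 payments

Monthly rate r = 8.4%/12 = 0.7% = 0.007.
Recurrence: B ← B·(1+r) − $225.00.
Month 1: interest $37.84; balance after payment $5,217.84.
Month 2: interest $36.52; balance after payment $5,029.36.
Closed form: n = −ln(1 − rB₀/P)/ln(1+r) = −ln(0.83184)/ln(1.007) ≈ 26.393, so the balance reaches zero during payment 27.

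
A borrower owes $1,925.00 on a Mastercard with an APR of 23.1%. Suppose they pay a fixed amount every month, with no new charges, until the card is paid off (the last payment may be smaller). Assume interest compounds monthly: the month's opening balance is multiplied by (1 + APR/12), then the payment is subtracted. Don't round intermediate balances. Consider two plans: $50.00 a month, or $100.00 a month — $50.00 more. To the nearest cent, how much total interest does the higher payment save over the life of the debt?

$1,115.80

Monthly rate r = 23.1%/12 = 1.925% = 0.01925.
At $50.00/mo: n = ⌈−ln(1 − rB₀/P)/ln(1+r)⌉ = 71 payments (last $43.89); total interest = total paid − $1,925.00 = $1,618.89.
At $100.00/mo: 25 payments (last $28.09); total interest $503.09.
Interest saved = $1,618.89 − $503.09 = $1,115.80.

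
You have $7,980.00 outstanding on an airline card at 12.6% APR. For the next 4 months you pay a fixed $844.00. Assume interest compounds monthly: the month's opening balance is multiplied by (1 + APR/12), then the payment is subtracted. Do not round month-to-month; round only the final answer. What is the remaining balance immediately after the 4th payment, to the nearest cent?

Monthly rate r = 12.6%/12 = 1.05% = 0.0105.
Each month: B ← B·(1+r) − $844.00.
Month 1: interest $83.79; balance after payment $7,219.79.
Month 2: interest $75.81; balance after payment $6,451.60.
Month 3: interest $67.74; balance after payment $5,675.34.
Month 4: interest $59.59; balance after payment $4,890.93.

$4,890.93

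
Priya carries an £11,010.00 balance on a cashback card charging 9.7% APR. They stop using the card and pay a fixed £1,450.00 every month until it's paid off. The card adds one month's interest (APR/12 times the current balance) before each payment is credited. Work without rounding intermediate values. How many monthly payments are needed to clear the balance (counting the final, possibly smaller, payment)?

8 months

Monthly rate r = 9.7%/12 = 0.808333% = 0.00808333.
Recurrence: B ← B·(1+r) − £1,450.00.
Month 1: interest £89.00; balance after payment £9,649.00.
Month 2: interest £78.00; balance after payment £8,276.99.
Closed form: n = −ln(1 − rB₀/P)/ln(1+r) = −ln(0.93862)/ln(1.00808) ≈ 7.868, so the balance reaches zero during payment 8.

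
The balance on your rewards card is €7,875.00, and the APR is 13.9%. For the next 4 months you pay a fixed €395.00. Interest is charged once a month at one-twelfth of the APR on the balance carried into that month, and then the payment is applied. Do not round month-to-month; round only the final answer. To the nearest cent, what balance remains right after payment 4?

€6,638.60

Monthly rate r = 13.9%/12 = 1.15833% = 0.0115833.
Each month: B ← B·(1+r) − €395.00.
Month 1: interest €91.22; balance after payment €7,571.22.
Month 2: interest €87.70; balance after payment €7,263.92.
Month 3: interest €84.14; balance after payment €6,953.06.
Month 4: interest €80.54; balance after payment €6,638.60.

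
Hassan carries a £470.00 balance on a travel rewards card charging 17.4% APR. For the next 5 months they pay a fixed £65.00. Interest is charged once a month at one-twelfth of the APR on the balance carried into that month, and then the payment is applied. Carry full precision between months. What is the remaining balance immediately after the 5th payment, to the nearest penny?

Monthly rate r = 17.4%/12 = 1.45% = 0.0145.
Each month: B ← B·(1+r) − £65.00.
Month 1: interest £6.81; balance after payment £411.81.
Month 2: interest £5.97; balance after payment £352.79.
Month 3: interest £5.12; balance after payment £292.90.
Month 4: interest £4.25; balance after payment £232.15.
Month 5: interest £3.37; balance after payment £170.51.

£170.51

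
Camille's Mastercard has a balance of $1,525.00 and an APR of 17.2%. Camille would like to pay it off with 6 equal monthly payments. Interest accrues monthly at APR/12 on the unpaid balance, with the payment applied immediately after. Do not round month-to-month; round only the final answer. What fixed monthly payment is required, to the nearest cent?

$267.07

Monthly rate r = 17.2%/12 = 1.43333% = 0.0143333.
Level-payment amortization: P = B₀·r / (1 − (1+r)^(−n)) = 1525.00·0.0143333 / (1 − 1.01433^(−6)).
Denominator 1 − (1+r)^(−6) = 0.0818454005.
P = 21.8583 / 0.0818454005 ≈ 267.07.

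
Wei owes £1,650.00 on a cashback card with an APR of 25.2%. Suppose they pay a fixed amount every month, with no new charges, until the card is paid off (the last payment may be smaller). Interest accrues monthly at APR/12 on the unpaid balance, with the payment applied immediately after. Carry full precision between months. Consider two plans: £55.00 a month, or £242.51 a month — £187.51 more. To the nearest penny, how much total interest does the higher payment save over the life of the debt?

Monthly rate r = 25.2%/12 = 2.1% = 0.021.
At £55.00/mo: n = ⌈−ln(1 − rB₀/P)/ln(1+r)⌉ = 48 payments (last £46.32); total interest = total paid − £1,650.00 = £981.32.
At £242.51/mo: 8 payments (last £102.14); total interest £149.71.
Interest saved = £981.32 − £149.71 = £831.61.

£831.61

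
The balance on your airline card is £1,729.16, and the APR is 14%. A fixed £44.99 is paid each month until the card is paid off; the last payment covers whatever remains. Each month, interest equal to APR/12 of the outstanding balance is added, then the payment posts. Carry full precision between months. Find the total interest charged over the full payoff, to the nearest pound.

Monthly rate r = 14%/12 = 1.16667% = 0.0116667.
Payoff takes n = ⌈−ln(1 − rB₀/P)/ln(1+r)⌉ = ⌈51.291⌉ = 52 payments; the last is £13.15.
Total paid = 51·£44.99 + £13.15 = £2,307.64.
Total interest = total paid − principal = £2,307.64 − £1,729.16 = £578.48.

£578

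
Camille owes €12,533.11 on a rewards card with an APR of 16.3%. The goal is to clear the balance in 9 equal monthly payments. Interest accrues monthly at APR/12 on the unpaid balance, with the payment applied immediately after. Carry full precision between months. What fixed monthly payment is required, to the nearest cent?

€1,488.85

Monthly rate r = 16.3%/12 = 1.35833% = 0.0135833.
Level-payment amortization: P = B₀·r / (1 − (1+r)^(−n)) = 12533.11·0.0135833 / (1 − 1.01358^(−9)).
Denominator 1 − (1+r)^(−9) = 0.114344439.
P = 170.241 / 0.114344439 ≈ 1488.85.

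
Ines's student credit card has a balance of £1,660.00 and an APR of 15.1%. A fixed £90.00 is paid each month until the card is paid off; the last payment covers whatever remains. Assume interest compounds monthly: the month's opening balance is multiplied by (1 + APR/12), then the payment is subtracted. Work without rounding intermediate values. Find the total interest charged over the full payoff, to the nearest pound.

Monthly rate r = 15.1%/12 = 1.25833% = 0.0125833.
Payoff takes n = ⌈−ln(1 − rB₀/P)/ln(1+r)⌉ = ⌈21.119⌉ = 22 payments; the last is £10.75.
Total paid = 21·£90.00 + £10.75 = £1,900.75.
Total interest = total paid − principal = £1,900.75 − £1,660.00 = £240.75.

£241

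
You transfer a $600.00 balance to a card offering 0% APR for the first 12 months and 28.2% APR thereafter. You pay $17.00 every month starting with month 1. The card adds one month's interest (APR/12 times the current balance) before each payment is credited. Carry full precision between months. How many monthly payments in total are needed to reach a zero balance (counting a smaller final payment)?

Promo months 1–12 at r₀ = 0%/12 = 0; months 13+ at r₁ = 28.2%/12 = 0.0235.
After month 12 (no interest yet): B = $600.00 − 12·$17.00 = $396.00.
Then at r₁ with $17.00/mo: n₂ = −ln(1 − r₁·B/P)/ln(1+r₁) ≈ 34.13 → 35 more payments.

47 payments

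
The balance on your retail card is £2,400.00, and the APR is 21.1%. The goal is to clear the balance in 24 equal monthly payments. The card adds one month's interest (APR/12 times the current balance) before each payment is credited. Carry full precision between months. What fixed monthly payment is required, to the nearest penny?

Monthly rate r = 21.1%/12 = 1.75833% = 0.0175833.
Level-payment amortization: P = B₀·r / (1 − (1+r)^(−n)) = 2400.00·0.0175833 / (1 − 1.01758^(−24)).
Denominator 1 − (1+r)^(−24) = 0.341856865.
P = 42.2 / 0.341856865 ≈ 123.44.

£123.44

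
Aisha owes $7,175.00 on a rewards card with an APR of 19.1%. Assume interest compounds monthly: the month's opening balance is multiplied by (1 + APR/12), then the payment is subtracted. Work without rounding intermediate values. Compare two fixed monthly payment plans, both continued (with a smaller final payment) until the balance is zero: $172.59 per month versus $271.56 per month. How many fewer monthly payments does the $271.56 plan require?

34 fewer payments

Monthly rate r = 19.1%/12 = 1.59167% = 0.0159167.
At $172.59/mo: n = ⌈−ln(1 − rB₀/P)/ln(1+r)⌉ = 69 payments (last $109.61); total interest = total paid − $7,175.00 = $4,670.73.
At $271.56/mo: 35 payments (last $151.09); total interest $2,209.13.
Payments saved = 69 − 35 = 34.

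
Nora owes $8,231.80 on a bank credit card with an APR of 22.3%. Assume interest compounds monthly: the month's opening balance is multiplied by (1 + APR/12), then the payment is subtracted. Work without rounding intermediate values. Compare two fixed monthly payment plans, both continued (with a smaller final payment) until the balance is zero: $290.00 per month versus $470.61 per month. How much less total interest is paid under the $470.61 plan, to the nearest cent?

$1,759.65

Monthly rate r = 22.3%/12 = 1.85833% = 0.0185833.
At $290.00/mo: n = ⌈−ln(1 − rB₀/P)/ln(1+r)⌉ = 41 payments (last $208.46); total interest = total paid − $8,231.80 = $3,576.66.
At $470.61/mo: 22 payments (last $166.00); total interest $1,817.01.
Interest saved = $3,576.66 − $1,817.01 = $1,759.65.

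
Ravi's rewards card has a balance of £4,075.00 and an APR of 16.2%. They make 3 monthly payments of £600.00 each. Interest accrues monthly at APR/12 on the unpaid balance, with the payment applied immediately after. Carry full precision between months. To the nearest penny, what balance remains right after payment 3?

Monthly rate r = 16.2%/12 = 1.35% = 0.0135.
Each month: B ← B·(1+r) − £600.00.
Month 1: interest £55.01; balance after payment £3,530.01.
Month 2: interest £47.66; balance after payment £2,977.67.
Month 3: interest £40.20; balance after payment £2,417.87.

£2,417.87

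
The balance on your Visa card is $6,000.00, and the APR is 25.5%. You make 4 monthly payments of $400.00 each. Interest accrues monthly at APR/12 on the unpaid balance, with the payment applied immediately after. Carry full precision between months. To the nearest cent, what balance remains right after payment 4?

$4,874.76

Monthly rate r = 25.5%/12 = 2.125% = 0.02125.
Each month: B ← B·(1+r) − $400.00.
Month 1: interest $127.50; balance after payment $5,727.50.
Month 2: interest $121.71; balance after payment $5,449.21.
Month 3: interest $115.80; balance after payment $5,165.01.
Month 4: interest $109.76; balance after payment $4,874.76.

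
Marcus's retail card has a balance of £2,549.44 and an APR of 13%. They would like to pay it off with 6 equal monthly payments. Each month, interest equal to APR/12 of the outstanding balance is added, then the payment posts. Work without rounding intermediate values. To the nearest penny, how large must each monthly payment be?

£441.16

Monthly rate r = 13%/12 = 1.08333% = 0.0108333.
Level-payment amortization: P = B₀·r / (1 − (1+r)^(−n)) = 2549.44·0.0108333 / (1 − 1.01083^(−6)).
Denominator 1 − (1+r)^(−6) = 0.0626049171.
P = 27.6189 / 0.0626049171 ≈ 441.16.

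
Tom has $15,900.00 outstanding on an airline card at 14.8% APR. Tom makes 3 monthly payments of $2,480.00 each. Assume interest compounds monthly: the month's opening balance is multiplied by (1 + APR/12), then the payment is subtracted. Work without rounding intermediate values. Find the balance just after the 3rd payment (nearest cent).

$8,963.45

Monthly rate r = 14.8%/12 = 1.23333% = 0.0123333.
Each month: B ← B·(1+r) − $2,480.00.
Month 1: interest $196.10; balance after payment $13,616.10.
Month 2: interest $167.93; balance after payment $11,304.03.
Month 3: interest $139.42; balance after payment $8,963.45.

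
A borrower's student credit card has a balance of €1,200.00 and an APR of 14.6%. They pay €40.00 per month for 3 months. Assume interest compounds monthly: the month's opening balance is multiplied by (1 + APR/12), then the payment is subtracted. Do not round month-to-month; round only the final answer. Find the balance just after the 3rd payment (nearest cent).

€1,122.87

Monthly rate r = 14.6%/12 = 1.21667% = 0.0121667.
Each month: B ← B·(1+r) − €40.00.
Month 1: interest €14.60; balance after payment €1,174.60.
Month 2: interest €14.29; balance after payment €1,148.89.
Month 3: interest €13.98; balance after payment €1,122.87.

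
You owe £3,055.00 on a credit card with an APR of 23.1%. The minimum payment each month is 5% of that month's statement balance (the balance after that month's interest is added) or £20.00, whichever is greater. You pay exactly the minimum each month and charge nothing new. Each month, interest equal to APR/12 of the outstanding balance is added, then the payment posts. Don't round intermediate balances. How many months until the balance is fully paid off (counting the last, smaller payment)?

89 months

Monthly rate r = 23.1%/12 = 1.925% = 0.01925.
While 5% of the post-interest balance exceeds £20.00, each month B ← (B·(1+r))·(1 − 0.05), i.e. B shrinks by the factor (1+r)·0.95 = 0.96829.
This holds for months 1–64. Entering month 65 the balance is £388.41; 5% of the post-interest balance is now below £20.00, so the flat £20.00 minimum applies from here.
From month 65 a fixed £20.00 at rate r clears £388.41 in 25 more payments. Total: 64 + 25 = 89 months.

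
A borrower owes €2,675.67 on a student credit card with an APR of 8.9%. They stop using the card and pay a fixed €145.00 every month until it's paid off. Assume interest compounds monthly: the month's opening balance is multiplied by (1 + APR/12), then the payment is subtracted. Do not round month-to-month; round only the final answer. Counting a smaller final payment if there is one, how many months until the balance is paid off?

Monthly rate r = 8.9%/12 = 0.741667% = 0.00741667.
Recurrence: B ← B·(1+r) − €145.00.
Month 1: interest €19.84; balance after payment €2,550.51.
Month 2: interest €18.92; balance after payment €2,424.43.
Closed form: n = −ln(1 − rB₀/P)/ln(1+r) = −ln(0.86314)/ln(1.00742) ≈ 19.918, so the balance reaches zero during payment 20.

20 payments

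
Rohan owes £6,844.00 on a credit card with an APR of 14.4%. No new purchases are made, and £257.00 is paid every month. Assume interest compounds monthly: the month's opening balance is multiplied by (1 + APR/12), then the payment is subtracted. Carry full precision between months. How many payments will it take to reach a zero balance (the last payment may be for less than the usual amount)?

33 months

Monthly rate r = 14.4%/12 = 1.2% = 0.012.
Recurrence: B ← B·(1+r) − £257.00.
Month 1: interest £82.13; balance after payment £6,669.13.
Month 2: interest £80.03; balance after payment £6,492.16.
Closed form: n = −ln(1 − rB₀/P)/ln(1+r) = −ln(0.68044)/ln(1.012) ≈ 32.277, so the balance reaches zero during payment 33.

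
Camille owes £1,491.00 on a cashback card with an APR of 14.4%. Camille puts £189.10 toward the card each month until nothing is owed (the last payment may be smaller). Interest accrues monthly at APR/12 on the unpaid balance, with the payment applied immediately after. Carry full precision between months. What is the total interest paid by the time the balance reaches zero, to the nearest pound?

£85

Monthly rate r = 14.4%/12 = 1.2% = 0.012.
Payoff takes n = ⌈−ln(1 − rB₀/P)/ln(1+r)⌉ = ⌈8.333⌉ = 9 payments; the last is £63.16.
Total paid = 8·£189.10 + £63.16 = £1,575.96.
Total interest = total paid − principal = £1,575.96 − £1,491.00 = £84.96.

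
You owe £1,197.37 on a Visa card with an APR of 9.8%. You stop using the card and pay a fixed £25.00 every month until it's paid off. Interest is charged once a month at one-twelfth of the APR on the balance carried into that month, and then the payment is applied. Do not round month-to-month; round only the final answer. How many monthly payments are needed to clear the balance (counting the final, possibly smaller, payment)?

62 payments

Monthly rate r = 9.8%/12 = 0.816667% = 0.00816667.
Recurrence: B ← B·(1+r) − £25.00.
Month 1: interest £9.78; balance after payment £1,182.15.
Month 2: interest £9.65; balance after payment £1,166.80.
Closed form: n = −ln(1 − rB₀/P)/ln(1+r) = −ln(0.60886)/ln(1.00817) ≈ 61.003, so the balance reaches zero during payment 62.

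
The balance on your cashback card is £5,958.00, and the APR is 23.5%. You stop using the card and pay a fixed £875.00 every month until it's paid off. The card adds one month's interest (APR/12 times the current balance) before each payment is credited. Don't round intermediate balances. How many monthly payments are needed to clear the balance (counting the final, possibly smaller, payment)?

Monthly rate r = 23.5%/12 = 1.95833% = 0.0195833.
Recurrence: B ← B·(1+r) − £875.00.
Month 1: interest £116.68; balance after payment £5,199.68.
Month 2: interest £101.83; balance after payment £4,426.50.
Closed form: n = −ln(1 − rB₀/P)/ln(1+r) = −ln(0.86665)/ln(1.01958) ≈ 7.379, so the balance reaches zero during payment 8.

8 months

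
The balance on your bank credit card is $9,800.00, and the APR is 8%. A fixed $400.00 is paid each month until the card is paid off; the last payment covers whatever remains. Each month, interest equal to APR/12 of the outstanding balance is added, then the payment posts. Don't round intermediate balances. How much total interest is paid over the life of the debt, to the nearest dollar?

$936

Monthly rate r = 8%/12 = 0.666667% = 0.00666667.
Payoff takes n = ⌈−ln(1 − rB₀/P)/ln(1+r)⌉ = ⌈26.838⌉ = 27 payments; the last is $335.58.
Total paid = 26·$400.00 + $335.58 = $10,735.58.
Total interest = total paid − principal = $10,735.58 − $9,800.00 = $935.58.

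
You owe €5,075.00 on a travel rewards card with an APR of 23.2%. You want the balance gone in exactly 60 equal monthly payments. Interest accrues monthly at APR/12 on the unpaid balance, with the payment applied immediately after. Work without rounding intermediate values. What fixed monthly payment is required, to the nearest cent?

Monthly rate r = 23.2%/12 = 1.93333% = 0.0193333.
Level-payment amortization: P = B₀·r / (1 − (1+r)^(−n)) = 5075.00·0.0193333 / (1 − 1.01933^(−60)).
Denominator 1 − (1+r)^(−60) = 0.683023972.
P = 98.1167 / 0.683023972 ≈ 143.65.

€143.65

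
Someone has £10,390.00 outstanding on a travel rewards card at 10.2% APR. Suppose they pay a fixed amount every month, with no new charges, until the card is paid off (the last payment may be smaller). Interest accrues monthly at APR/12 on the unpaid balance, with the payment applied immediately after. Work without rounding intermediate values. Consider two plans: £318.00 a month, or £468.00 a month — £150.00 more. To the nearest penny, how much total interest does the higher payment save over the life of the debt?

£660.10

Monthly rate r = 10.2%/12 = 0.85% = 0.0085.
At £318.00/mo: n = ⌈−ln(1 − rB₀/P)/ln(1+r)⌉ = 39 payments (last £139.63); total interest = total paid − £10,390.00 = £1,833.63.
At £468.00/mo: 25 payments (last £331.53); total interest £1,173.53.
Interest saved = £1,833.63 − £1,173.53 = £660.10.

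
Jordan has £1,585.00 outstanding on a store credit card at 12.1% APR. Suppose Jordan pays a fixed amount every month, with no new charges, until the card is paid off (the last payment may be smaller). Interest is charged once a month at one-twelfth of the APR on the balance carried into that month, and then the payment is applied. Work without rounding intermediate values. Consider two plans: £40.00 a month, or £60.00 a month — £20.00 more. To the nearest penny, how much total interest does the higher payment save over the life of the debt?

£181.23

Monthly rate r = 12.1%/12 = 1.00833% = 0.0100833.
At £40.00/mo: n = ⌈−ln(1 − rB₀/P)/ln(1+r)⌉ = 51 payments (last £33.67); total interest = total paid − £1,585.00 = £448.67.
At £60.00/mo: 31 payments (last £52.44); total interest £267.44.
Interest saved = £448.67 − £267.44 = £181.23.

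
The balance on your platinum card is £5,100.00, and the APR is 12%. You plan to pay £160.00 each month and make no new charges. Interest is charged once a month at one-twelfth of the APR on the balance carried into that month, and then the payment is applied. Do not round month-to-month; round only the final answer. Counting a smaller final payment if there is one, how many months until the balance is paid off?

39 payments

Monthly rate r = 12%/12 = 1% = 0.01.
Recurrence: B ← B·(1+r) − £160.00.
Month 1: interest £51.00; balance after payment £4,991.00.
Month 2: interest £49.91; balance after payment £4,880.91.
Closed form: n = −ln(1 − rB₀/P)/ln(1+r) = −ln(0.68125)/ln(1.01) ≈ 38.574, so the balance reaches zero during payment 39.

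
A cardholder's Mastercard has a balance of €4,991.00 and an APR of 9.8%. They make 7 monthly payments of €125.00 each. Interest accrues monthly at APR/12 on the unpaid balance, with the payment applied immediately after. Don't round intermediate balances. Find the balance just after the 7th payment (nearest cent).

€4,386.67

Monthly rate r = 9.8%/12 = 0.816667% = 0.00816667.
Each month: B ← B·(1+r) − €125.00.
Month 1: interest €40.76; balance after payment €4,906.76.
Month 2: interest €40.07; balance after payment €4,821.83.
Month 3: interest €39.38; balance after payment €4,736.21.
Month 4: interest €38.68; balance after payment €4,649.89.
Month 5: interest €37.97; balance after payment €4,562.86.
Month 6: interest €37.26; balance after payment €4,475.13.
Month 7: interest €36.55; balance after payment €4,386.67.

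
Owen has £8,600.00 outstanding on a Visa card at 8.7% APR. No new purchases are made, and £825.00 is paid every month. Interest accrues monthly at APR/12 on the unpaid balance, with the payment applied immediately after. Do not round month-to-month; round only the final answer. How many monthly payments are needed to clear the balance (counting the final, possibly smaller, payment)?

11 payments

Monthly rate r = 8.7%/12 = 0.725% = 0.00725.
Recurrence: B ← B·(1+r) − £825.00.
Month 1: interest £62.35; balance after payment £7,837.35.
Month 2: interest £56.82; balance after payment £7,069.17.
Closed form: n = −ln(1 − rB₀/P)/ln(1+r) = −ln(0.92442)/ln(1.00725) ≈ 10.878, so the balance reaches zero during payment 11.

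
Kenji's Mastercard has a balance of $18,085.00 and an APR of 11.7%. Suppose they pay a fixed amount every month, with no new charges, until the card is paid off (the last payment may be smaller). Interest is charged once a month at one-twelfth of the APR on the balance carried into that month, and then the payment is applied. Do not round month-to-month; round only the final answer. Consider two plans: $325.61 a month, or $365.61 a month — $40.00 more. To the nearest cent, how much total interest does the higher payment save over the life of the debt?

$1,364.67

Monthly rate r = 11.7%/12 = 0.975% = 0.00975.
At $325.61/mo: n = ⌈−ln(1 − rB₀/P)/ln(1+r)⌉ = 81 payments (last $122.73); total interest = total paid − $18,085.00 = $8,086.53.
At $365.61/mo: 68 payments (last $310.99); total interest $6,721.86.
Interest saved = $8,086.53 − $6,721.86 = $1,364.67.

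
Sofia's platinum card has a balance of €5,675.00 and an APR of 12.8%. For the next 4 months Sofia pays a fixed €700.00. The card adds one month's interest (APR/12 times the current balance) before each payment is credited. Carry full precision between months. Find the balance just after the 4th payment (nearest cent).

Monthly rate r = 12.8%/12 = 1.06667% = 0.0106667.
Each month: B ← B·(1+r) − €700.00.
Month 1: interest €60.53; balance after payment €5,035.53.
Month 2: interest €53.71; balance after payment €4,389.25.
Month 3: interest €46.82; balance after payment €3,736.06.
Month 4: interest €39.85; balance after payment €3,075.92.

€3,075.92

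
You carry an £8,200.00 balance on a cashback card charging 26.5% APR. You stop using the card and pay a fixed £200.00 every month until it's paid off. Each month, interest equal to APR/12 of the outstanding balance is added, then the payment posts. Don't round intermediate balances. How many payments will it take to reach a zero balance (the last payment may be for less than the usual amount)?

108 payments

Monthly rate r = 26.5%/12 = 2.20833% = 0.0220833.
Recurrence: B ← B·(1+r) − £200.00.
Month 1: interest £181.08; balance after payment £8,181.08.
Month 2: interest £180.67; balance after payment £8,161.75.
Closed form: n = −ln(1 − rB₀/P)/ln(1+r) = −ln(0.094583)/ln(1.02208) ≈ 107.965, so the balance reaches zero during payment 108.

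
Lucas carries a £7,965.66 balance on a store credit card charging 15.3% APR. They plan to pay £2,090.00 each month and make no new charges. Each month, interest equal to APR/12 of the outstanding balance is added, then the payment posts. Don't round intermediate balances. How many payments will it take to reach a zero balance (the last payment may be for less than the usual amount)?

Monthly rate r = 15.3%/12 = 1.275% = 0.01275.
Recurrence: B ← B·(1+r) − £2,090.00.
Month 1: interest £101.56; balance after payment £5,977.22.
Month 2: interest £76.21; balance after payment £3,963.43.
Month 3: interest £50.53; balance after payment £1,923.97.
Month 4: interest £24.53; balance after payment £0.00.

4 payments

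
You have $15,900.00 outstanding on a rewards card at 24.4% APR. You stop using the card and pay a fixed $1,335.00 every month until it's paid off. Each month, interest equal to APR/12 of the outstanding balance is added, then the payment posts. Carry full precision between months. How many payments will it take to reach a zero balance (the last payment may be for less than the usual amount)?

Monthly rate r = 24.4%/12 = 2.03333% = 0.0203333.
Recurrence: B ← B·(1+r) − $1,335.00.
Month 1: interest $323.30; balance after payment $14,888.30.
Month 2: interest $302.73; balance after payment $13,856.03.
Closed form: n = −ln(1 − rB₀/P)/ln(1+r) = −ln(0.75783)/ln(1.02033) ≈ 13.776, so the balance reaches zero during payment 14.

14 payments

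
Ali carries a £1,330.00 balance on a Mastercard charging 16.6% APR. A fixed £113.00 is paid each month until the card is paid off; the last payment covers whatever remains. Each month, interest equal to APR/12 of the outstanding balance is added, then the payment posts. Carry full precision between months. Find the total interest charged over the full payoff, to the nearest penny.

£131.74

Monthly rate r = 16.6%/12 = 1.38333% = 0.0138333.
Payoff takes n = ⌈−ln(1 − rB₀/P)/ln(1+r)⌉ = ⌈12.935⌉ = 13 payments; the last is £105.74.
Total paid = 12·£113.00 + £105.74 = £1,461.74.
Total interest = total paid − principal = £1,461.74 − £1,330.00 = £131.74.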